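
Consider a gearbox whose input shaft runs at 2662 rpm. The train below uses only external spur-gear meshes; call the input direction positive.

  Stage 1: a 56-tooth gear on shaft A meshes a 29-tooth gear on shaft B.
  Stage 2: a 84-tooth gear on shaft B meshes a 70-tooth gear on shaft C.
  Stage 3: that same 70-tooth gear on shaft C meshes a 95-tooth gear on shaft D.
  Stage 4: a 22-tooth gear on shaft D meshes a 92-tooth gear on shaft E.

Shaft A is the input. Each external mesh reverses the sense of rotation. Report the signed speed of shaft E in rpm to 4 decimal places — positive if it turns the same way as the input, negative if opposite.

Stage 1 [56T→29T]: ω = 2662.0000×56/29 = 5140.4138 rpm, dir flips to −; running = −5140.4138
Stage 2 [84T→70T]: ω = 5140.4138×84/70 = 6168.4966 rpm, dir flips to +; running = +6168.4966
Stage 3 [70T→95T]: ω = 6168.4966×70/95 = 4545.2080 rpm, dir flips to −; running = −4545.2080
Stage 4 [22T→92T]: ω = 4545.2080×22/92 = 1086.8976 rpm, dir flips to +; running = +1086.8976

+1086.8976 rpm (same as input, |ω| = 1086.8976 rpm)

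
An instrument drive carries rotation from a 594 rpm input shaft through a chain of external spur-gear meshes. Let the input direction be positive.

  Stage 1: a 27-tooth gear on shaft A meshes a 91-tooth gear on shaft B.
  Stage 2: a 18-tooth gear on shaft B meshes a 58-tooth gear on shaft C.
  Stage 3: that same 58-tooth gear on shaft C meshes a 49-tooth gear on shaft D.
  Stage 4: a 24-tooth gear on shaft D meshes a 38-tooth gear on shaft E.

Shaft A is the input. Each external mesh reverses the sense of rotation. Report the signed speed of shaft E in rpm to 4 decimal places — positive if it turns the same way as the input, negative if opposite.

Stage 1 [27T→91T]: ω = 594.0000×27/91 = 176.2418 rpm, dir flips to −; running = −176.2418
Stage 2 [18T→58T]: ω = 176.2418×18/58 = 54.6957 rpm, dir flips to +; running = +54.6957
Stage 3 [58T→49T]: ω = 54.6957×58/49 = 64.7419 rpm, dir flips to −; running = −64.7419
Stage 4 [24T→38T]: ω = 64.7419×24/38 = 40.8896 rpm, dir flips to +; running = +40.8896

+40.8896 rpm (same as input, |ω| = 40.8896 rpm)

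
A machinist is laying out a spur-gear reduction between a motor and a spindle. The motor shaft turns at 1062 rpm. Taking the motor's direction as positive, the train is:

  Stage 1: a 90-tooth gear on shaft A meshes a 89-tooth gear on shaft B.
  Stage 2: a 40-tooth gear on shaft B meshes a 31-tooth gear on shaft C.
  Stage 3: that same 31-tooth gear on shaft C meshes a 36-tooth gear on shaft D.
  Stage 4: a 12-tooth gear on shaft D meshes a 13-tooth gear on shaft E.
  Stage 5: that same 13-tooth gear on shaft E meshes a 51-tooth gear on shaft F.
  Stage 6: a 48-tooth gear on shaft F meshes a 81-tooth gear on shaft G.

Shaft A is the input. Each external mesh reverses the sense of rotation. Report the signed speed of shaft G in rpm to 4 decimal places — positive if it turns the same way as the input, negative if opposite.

Stage 1 [90T→89T]: ω = 1062.0000×90/89 = 1073.9326 rpm, dir flips to −; running = −1073.9326
Stage 2 [40T→31T]: ω = 1073.9326×40/31 = 1385.7195 rpm, dir flips to +; running = +1385.7195
Stage 3 [31T→36T]: ω = 1385.7195×31/36 = 1193.2584 rpm, dir flips to −; running = −1193.2584
Stage 4 [12T→13T]: ω = 1193.2584×12/13 = 1101.4693 rpm, dir flips to +; running = +1101.4693
Stage 5 [13T→51T]: ω = 1101.4693×13/51 = 280.7667 rpm, dir flips to −; running = −280.7667
Stage 6 [48T→81T]: ω = 280.7667×48/81 = 166.3803 rpm, dir flips to +; running = +166.3803

+166.3803 rpm (same as input, |ω| = 166.3803 rpm)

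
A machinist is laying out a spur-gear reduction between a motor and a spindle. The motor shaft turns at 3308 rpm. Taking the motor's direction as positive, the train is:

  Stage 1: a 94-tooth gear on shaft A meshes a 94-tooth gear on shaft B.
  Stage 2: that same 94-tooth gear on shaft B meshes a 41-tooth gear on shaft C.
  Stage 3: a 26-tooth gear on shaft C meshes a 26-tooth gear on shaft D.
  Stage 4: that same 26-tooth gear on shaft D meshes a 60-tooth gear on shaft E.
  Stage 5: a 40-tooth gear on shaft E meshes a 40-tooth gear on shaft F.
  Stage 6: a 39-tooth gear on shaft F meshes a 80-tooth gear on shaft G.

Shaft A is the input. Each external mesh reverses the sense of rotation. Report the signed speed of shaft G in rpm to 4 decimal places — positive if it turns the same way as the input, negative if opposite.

Stage 1 [94T→94T]: ω = 3308.0000×94/94 = 3308.0000 rpm, dir flips to −; running = −3308.0000
Stage 2 [94T→41T]: ω = 3308.0000×94/41 = 7584.1951 rpm, dir flips to +; running = +7584.1951
Stage 3 [26T→26T]: ω = 7584.1951×26/26 = 7584.1951 rpm, dir flips to −; running = −7584.1951
Stage 4 [26T→60T]: ω = 7584.1951×26/60 = 3286.4846 rpm, dir flips to +; running = +3286.4846
Stage 5 [40T→40T]: ω = 3286.4846×40/40 = 3286.4846 rpm, dir flips to −; running = −3286.4846
Stage 6 [39T→80T]: ω = 3286.4846×39/80 = 1602.1612 rpm, dir flips to +; running = +1602.1612

+1602.1612 rpm (same as input, |ω| = 1602.1612 rpm)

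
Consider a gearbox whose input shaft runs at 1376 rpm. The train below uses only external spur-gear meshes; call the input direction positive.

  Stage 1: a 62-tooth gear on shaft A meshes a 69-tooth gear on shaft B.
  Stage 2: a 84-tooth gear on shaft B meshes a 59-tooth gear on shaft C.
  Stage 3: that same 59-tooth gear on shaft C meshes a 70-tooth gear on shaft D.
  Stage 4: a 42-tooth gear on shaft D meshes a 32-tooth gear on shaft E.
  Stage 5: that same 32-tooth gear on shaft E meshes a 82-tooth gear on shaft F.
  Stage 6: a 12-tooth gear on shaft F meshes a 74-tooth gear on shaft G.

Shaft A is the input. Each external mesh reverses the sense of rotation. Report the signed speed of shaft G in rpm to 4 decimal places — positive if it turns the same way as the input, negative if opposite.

+123.2331 rpm (same as input, |ω| = 123.2331 rpm)

Stage 1 [62T→69T]: ω = 1376.0000×62/69 = 1236.4058 rpm, dir flips to −; running = −1236.4058
Stage 2 [84T→59T]: ω = 1236.4058×84/59 = 1760.3066 rpm, dir flips to +; running = +1760.3066
Stage 3 [59T→70T]: ω = 1760.3066×59/70 = 1483.6870 rpm, dir flips to −; running = −1483.6870
Stage 4 [42T→32T]: ω = 1483.6870×42/32 = 1947.3391 rpm, dir flips to +; running = +1947.3391
Stage 5 [32T→82T]: ω = 1947.3391×32/82 = 759.9372 rpm, dir flips to −; running = −759.9372
Stage 6 [12T→74T]: ω = 759.9372×12/74 = 123.2331 rpm, dir flips to +; running = +123.2331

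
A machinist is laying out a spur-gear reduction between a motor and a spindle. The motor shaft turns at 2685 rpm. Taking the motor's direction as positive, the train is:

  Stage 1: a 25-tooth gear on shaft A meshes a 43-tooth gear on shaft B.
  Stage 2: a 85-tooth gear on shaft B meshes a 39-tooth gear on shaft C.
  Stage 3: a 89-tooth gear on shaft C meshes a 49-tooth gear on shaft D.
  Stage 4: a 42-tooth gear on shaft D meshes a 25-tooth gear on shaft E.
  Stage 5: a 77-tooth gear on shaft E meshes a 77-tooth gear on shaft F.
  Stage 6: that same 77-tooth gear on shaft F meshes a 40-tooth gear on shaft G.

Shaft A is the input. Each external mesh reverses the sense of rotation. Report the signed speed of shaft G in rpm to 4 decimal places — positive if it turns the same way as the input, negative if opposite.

+19984.9978 rpm (same as input, |ω| = 19984.9978 rpm)

Stage 1 [25T→43T]: ω = 2685.0000×25/43 = 1561.0465 rpm, dir flips to −; running = −1561.0465
Stage 2 [85T→39T]: ω = 1561.0465×85/39 = 3402.2809 rpm, dir flips to +; running = +3402.2809
Stage 3 [89T→49T]: ω = 3402.2809×89/49 = 6179.6530 rpm, dir flips to −; running = −6179.6530
Stage 4 [42T→25T]: ω = 6179.6530×42/25 = 10381.8170 rpm, dir flips to +; running = +10381.8170
Stage 5 [77T→77T]: ω = 10381.8170×77/77 = 10381.8170 rpm, dir flips to −; running = −10381.8170
Stage 6 [77T→40T]: ω = 10381.8170×77/40 = 19984.9978 rpm, dir flips to +; running = +19984.9978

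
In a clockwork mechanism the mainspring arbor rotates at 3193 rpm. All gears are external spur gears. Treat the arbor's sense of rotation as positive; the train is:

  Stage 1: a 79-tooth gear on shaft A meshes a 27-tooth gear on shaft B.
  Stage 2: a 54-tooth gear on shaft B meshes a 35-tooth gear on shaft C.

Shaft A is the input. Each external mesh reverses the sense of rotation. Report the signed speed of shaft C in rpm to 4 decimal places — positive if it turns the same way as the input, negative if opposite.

+14414.1143 rpm (same as input, |ω| = 14414.1143 rpm)

Stage 1 [79T→27T]: ω = 3193.0000×79/27 = 9342.4815 rpm, dir flips to −; running = −9342.4815
Stage 2 [54T→35T]: ω = 9342.4815×54/35 = 14414.1143 rpm, dir flips to +; running = +14414.1143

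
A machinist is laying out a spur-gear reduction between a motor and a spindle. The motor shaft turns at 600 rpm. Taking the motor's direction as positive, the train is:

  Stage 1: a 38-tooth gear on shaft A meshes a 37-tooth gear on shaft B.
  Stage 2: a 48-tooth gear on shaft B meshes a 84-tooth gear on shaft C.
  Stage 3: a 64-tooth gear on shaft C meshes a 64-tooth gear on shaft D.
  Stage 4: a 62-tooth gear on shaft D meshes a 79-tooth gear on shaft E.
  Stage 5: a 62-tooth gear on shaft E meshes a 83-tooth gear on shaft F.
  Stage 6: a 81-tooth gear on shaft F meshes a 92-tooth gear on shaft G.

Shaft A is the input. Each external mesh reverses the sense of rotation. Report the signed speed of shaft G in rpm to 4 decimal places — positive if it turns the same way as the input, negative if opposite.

Stage 1 [38T→37T]: ω = 600.0000×38/37 = 616.2162 rpm, dir flips to −; running = −616.2162
Stage 2 [48T→84T]: ω = 616.2162×48/84 = 352.1236 rpm, dir flips to +; running = +352.1236
Stage 3 [64T→64T]: ω = 352.1236×64/64 = 352.1236 rpm, dir flips to −; running = −352.1236
Stage 4 [62T→79T]: ω = 352.1236×62/79 = 276.3501 rpm, dir flips to +; running = +276.3501
Stage 5 [62T→83T]: ω = 276.3501×62/83 = 206.4302 rpm, dir flips to −; running = −206.4302
Stage 6 [81T→92T]: ω = 206.4302×81/92 = 181.7483 rpm, dir flips to +; running = +181.7483

+181.7483 rpm (same as input, |ω| = 181.7483 rpm)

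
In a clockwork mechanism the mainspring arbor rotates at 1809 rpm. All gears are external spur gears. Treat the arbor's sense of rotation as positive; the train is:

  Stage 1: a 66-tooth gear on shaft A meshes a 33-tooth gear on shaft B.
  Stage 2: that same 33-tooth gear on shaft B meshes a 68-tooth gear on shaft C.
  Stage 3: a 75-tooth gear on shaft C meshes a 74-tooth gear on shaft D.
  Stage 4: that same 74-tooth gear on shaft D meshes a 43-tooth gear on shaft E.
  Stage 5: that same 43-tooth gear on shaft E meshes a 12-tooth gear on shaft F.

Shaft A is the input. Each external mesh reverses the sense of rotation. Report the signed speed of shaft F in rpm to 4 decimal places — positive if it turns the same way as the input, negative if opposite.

-10973.7132 rpm (opposite to input, |ω| = 10973.7132 rpm)

Stage 1 [66T→33T]: ω = 1809.0000×66/33 = 3618.0000 rpm, dir flips to −; running = −3618.0000
Stage 2 [33T→68T]: ω = 3618.0000×33/68 = 1755.7941 rpm, dir flips to +; running = +1755.7941
Stage 3 [75T→74T]: ω = 1755.7941×75/74 = 1779.5211 rpm, dir flips to −; running = −1779.5211
Stage 4 [74T→43T]: ω = 1779.5211×74/43 = 3062.4316 rpm, dir flips to +; running = +3062.4316
Stage 5 [43T→12T]: ω = 3062.4316×43/12 = 10973.7132 rpm, dir flips to −; running = −10973.7132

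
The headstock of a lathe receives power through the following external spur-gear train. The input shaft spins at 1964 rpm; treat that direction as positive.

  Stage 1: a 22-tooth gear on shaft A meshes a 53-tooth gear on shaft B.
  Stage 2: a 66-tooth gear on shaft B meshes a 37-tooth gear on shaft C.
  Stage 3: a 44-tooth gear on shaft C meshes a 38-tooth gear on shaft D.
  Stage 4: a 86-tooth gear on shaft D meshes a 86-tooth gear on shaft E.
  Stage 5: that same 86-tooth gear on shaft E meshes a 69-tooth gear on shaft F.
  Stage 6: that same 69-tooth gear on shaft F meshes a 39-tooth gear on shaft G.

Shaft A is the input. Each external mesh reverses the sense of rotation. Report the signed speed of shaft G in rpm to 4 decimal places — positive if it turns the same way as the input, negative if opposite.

Stage 1 [22T→53T]: ω = 1964.0000×22/53 = 815.2453 rpm, dir flips to −; running = −815.2453
Stage 2 [66T→37T]: ω = 815.2453×66/37 = 1454.2213 rpm, dir flips to +; running = +1454.2213
Stage 3 [44T→38T]: ω = 1454.2213×44/38 = 1683.8352 rpm, dir flips to −; running = −1683.8352
Stage 4 [86T→86T]: ω = 1683.8352×86/86 = 1683.8352 rpm, dir flips to +; running = +1683.8352
Stage 5 [86T→69T]: ω = 1683.8352×86/69 = 2098.6932 rpm, dir flips to −; running = −2098.6932
Stage 6 [69T→39T]: ω = 2098.6932×69/39 = 3713.0725 rpm, dir flips to +; running = +3713.0725

+3713.0725 rpm (same as input, |ω| = 3713.0725 rpm)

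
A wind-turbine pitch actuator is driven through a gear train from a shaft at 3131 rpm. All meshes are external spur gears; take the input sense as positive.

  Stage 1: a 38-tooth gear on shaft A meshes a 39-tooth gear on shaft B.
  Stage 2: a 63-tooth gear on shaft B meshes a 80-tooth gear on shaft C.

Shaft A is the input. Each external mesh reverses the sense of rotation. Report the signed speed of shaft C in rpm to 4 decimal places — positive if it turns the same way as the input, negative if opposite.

+2402.4404 rpm (same as input, |ω| = 2402.4404 rpm)

Stage 1 [38T→39T]: ω = 3131.0000×38/39 = 3050.7179 rpm, dir flips to −; running = −3050.7179
Stage 2 [63T→80T]: ω = 3050.7179×63/80 = 2402.4404 rpm, dir flips to +; running = +2402.4404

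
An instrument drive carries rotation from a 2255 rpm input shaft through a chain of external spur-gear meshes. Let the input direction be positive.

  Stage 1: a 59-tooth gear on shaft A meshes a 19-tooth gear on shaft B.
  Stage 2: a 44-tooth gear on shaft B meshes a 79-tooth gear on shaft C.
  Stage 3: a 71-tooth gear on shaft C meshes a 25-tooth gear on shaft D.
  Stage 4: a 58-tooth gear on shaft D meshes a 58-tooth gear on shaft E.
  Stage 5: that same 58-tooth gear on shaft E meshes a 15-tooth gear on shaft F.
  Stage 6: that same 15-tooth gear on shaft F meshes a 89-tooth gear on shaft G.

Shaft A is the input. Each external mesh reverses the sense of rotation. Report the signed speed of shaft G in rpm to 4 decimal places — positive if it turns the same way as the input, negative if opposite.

Stage 1 [59T→19T]: ω = 2255.0000×59/19 = 7002.3684 rpm, dir flips to −; running = −7002.3684
Stage 2 [44T→79T]: ω = 7002.3684×44/79 = 3900.0533 rpm, dir flips to +; running = +3900.0533
Stage 3 [71T→25T]: ω = 3900.0533×71/25 = 11076.1514 rpm, dir flips to −; running = −11076.1514
Stage 4 [58T→58T]: ω = 11076.1514×58/58 = 11076.1514 rpm, dir flips to +; running = +11076.1514
Stage 5 [58T→15T]: ω = 11076.1514×58/15 = 42827.7853 rpm, dir flips to −; running = −42827.7853
Stage 6 [15T→89T]: ω = 42827.7853×15/89 = 7218.1661 rpm, dir flips to +; running = +7218.1661

+7218.1661 rpm (same as input, |ω| = 7218.1661 rpm)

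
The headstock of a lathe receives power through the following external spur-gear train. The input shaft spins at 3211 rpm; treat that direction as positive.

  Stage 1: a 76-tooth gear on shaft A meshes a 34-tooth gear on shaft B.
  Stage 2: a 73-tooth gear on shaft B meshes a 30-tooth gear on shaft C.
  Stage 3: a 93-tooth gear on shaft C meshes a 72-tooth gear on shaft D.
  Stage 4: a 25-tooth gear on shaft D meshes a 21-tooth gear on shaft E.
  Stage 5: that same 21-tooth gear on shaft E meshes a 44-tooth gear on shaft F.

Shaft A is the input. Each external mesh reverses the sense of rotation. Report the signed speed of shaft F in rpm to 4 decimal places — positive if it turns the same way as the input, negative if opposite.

-12817.8260 rpm (opposite to input, |ω| = 12817.8260 rpm)

Stage 1 [76T→34T]: ω = 3211.0000×76/34 = 7177.5294 rpm, dir flips to −; running = −7177.5294
Stage 2 [73T→30T]: ω = 7177.5294×73/30 = 17465.3216 rpm, dir flips to +; running = +17465.3216
Stage 3 [93T→72T]: ω = 17465.3216×93/72 = 22559.3737 rpm, dir flips to −; running = −22559.3737
Stage 4 [25T→21T]: ω = 22559.3737×25/21 = 26856.3973 rpm, dir flips to +; running = +26856.3973
Stage 5 [21T→44T]: ω = 26856.3973×21/44 = 12817.8260 rpm, dir flips to −; running = −12817.8260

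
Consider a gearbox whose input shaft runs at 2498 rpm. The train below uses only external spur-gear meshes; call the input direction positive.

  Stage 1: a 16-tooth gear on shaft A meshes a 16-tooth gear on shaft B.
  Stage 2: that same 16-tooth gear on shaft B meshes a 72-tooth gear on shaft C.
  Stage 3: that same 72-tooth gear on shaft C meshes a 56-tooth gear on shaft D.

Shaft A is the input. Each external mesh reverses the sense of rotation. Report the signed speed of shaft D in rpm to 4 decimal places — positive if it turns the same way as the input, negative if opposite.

Stage 1 [16T→16T]: ω = 2498.0000×16/16 = 2498.0000 rpm, dir flips to −; running = −2498.0000
Stage 2 [16T→72T]: ω = 2498.0000×16/72 = 555.1111 rpm, dir flips to +; running = +555.1111
Stage 3 [72T→56T]: ω = 555.1111×72/56 = 713.7143 rpm, dir flips to −; running = −713.7143

-713.7143 rpm (opposite to input, |ω| = 713.7143 rpm)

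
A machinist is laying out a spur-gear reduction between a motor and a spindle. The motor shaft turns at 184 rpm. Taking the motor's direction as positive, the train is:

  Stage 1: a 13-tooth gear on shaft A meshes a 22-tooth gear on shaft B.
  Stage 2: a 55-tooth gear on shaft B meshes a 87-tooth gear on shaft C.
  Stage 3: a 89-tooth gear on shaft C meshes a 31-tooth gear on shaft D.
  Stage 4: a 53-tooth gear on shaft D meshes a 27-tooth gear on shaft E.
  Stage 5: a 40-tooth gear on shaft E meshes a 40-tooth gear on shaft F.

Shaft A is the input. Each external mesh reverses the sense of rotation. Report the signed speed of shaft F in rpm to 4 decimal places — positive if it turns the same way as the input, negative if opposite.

Stage 1 [13T→22T]: ω = 184.0000×13/22 = 108.7273 rpm, dir flips to −; running = −108.7273
Stage 2 [55T→87T]: ω = 108.7273×55/87 = 68.7356 rpm, dir flips to +; running = +68.7356
Stage 3 [89T→31T]: ω = 68.7356×89/31 = 197.3378 rpm, dir flips to −; running = −197.3378
Stage 4 [53T→27T]: ω = 197.3378×53/27 = 387.3668 rpm, dir flips to +; running = +387.3668
Stage 5 [40T→40T]: ω = 387.3668×40/40 = 387.3668 rpm, dir flips to −; running = −387.3668

-387.3668 rpm (opposite to input, |ω| = 387.3668 rpm)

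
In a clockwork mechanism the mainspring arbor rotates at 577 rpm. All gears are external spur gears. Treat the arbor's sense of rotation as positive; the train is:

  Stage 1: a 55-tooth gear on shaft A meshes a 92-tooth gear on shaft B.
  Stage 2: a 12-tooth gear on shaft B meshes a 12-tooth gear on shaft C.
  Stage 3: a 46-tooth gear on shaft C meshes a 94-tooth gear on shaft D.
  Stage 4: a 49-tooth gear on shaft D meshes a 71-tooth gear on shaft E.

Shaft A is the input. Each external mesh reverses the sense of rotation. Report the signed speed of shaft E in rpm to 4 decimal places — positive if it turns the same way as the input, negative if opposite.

Stage 1 [55T→92T]: ω = 577.0000×55/92 = 344.9457 rpm, dir flips to −; running = −344.9457
Stage 2 [12T→12T]: ω = 344.9457×12/12 = 344.9457 rpm, dir flips to +; running = +344.9457
Stage 3 [46T→94T]: ω = 344.9457×46/94 = 168.8032 rpm, dir flips to −; running = −168.8032
Stage 4 [49T→71T]: ω = 168.8032×49/71 = 116.4980 rpm, dir flips to +; running = +116.4980

+116.4980 rpm (same as input, |ω| = 116.4980 rpm)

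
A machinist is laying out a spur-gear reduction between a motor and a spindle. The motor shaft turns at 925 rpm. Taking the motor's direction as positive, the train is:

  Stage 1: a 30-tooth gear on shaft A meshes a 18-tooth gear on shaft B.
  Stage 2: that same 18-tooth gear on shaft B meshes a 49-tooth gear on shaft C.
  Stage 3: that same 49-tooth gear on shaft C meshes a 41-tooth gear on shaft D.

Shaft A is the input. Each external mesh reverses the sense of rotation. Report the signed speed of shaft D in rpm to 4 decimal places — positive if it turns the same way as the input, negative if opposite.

Stage 1 [30T→18T]: ω = 925.0000×30/18 = 1541.6667 rpm, dir flips to −; running = −1541.6667
Stage 2 [18T→49T]: ω = 1541.6667×18/49 = 566.3265 rpm, dir flips to +; running = +566.3265
Stage 3 [49T→41T]: ω = 566.3265×49/41 = 676.8293 rpm, dir flips to −; running = −676.8293

-676.8293 rpm (opposite to input, |ω| = 676.8293 rpm)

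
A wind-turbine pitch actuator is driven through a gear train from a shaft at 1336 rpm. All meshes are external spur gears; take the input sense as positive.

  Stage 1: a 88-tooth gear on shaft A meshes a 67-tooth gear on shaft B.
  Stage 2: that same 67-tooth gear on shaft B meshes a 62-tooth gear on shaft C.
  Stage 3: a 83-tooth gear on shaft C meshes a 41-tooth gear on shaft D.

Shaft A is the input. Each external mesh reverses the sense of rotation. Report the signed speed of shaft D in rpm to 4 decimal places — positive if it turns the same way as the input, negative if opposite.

-3838.7663 rpm (opposite to input, |ω| = 3838.7663 rpm)

Stage 1 [88T→67T]: ω = 1336.0000×88/67 = 1754.7463 rpm, dir flips to −; running = −1754.7463
Stage 2 [67T→62T]: ω = 1754.7463×67/62 = 1896.2581 rpm, dir flips to +; running = +1896.2581
Stage 3 [83T→41T]: ω = 1896.2581×83/41 = 3838.7663 rpm, dir flips to −; running = −3838.7663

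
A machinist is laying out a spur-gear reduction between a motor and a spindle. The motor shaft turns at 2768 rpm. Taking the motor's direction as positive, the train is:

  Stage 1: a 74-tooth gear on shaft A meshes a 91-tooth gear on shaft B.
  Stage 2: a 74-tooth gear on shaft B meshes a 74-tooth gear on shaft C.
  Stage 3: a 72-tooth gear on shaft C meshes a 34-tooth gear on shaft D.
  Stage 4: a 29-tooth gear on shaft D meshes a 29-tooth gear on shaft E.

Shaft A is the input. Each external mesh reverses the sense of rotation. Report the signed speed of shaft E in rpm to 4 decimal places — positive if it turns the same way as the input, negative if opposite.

Stage 1 [74T→91T]: ω = 2768.0000×74/91 = 2250.9011 rpm, dir flips to −; running = −2250.9011
Stage 2 [74T→74T]: ω = 2250.9011×74/74 = 2250.9011 rpm, dir flips to +; running = +2250.9011
Stage 3 [72T→34T]: ω = 2250.9011×72/34 = 4766.6141 rpm, dir flips to −; running = −4766.6141
Stage 4 [29T→29T]: ω = 4766.6141×29/29 = 4766.6141 rpm, dir flips to +; running = +4766.6141

+4766.6141 rpm (same as input, |ω| = 4766.6141 rpm)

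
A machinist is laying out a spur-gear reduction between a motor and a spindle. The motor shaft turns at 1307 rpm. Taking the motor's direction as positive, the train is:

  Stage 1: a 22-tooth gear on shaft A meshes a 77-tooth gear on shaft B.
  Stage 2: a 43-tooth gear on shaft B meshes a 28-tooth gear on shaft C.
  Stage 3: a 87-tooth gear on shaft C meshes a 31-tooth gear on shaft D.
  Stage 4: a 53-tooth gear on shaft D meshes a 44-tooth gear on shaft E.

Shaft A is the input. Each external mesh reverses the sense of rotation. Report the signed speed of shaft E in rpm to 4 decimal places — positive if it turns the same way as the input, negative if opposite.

+1938.6469 rpm (same as input, |ω| = 1938.6469 rpm)

Stage 1 [22T→77T]: ω = 1307.0000×22/77 = 373.4286 rpm, dir flips to −; running = −373.4286
Stage 2 [43T→28T]: ω = 373.4286×43/28 = 573.4796 rpm, dir flips to +; running = +573.4796
Stage 3 [87T→31T]: ω = 573.4796×87/31 = 1609.4427 rpm, dir flips to −; running = −1609.4427
Stage 4 [53T→44T]: ω = 1609.4427×53/44 = 1938.6469 rpm, dir flips to +; running = +1938.6469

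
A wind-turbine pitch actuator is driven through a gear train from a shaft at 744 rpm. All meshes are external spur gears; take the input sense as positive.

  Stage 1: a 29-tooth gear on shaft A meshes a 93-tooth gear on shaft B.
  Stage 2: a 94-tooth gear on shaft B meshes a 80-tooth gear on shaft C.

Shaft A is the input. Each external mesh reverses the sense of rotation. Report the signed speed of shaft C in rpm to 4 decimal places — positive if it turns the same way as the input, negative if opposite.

Stage 1 [29T→93T]: ω = 744.0000×29/93 = 232.0000 rpm, dir flips to −; running = −232.0000
Stage 2 [94T→80T]: ω = 232.0000×94/80 = 272.6000 rpm, dir flips to +; running = +272.6000

+272.6000 rpm (same as input, |ω| = 272.6000 rpm)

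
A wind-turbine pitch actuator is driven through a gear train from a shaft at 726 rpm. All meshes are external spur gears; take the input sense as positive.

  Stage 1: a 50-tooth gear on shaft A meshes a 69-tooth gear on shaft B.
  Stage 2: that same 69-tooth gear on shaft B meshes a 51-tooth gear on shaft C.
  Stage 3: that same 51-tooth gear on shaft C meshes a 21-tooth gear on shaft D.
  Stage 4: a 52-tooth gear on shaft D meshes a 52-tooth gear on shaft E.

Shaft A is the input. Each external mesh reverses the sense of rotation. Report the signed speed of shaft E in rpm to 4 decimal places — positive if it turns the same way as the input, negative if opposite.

+1728.5714 rpm (same as input, |ω| = 1728.5714 rpm)

Stage 1 [50T→69T]: ω = 726.0000×50/69 = 526.0870 rpm, dir flips to −; running = −526.0870
Stage 2 [69T→51T]: ω = 526.0870×69/51 = 711.7647 rpm, dir flips to +; running = +711.7647
Stage 3 [51T→21T]: ω = 711.7647×51/21 = 1728.5714 rpm, dir flips to −; running = −1728.5714
Stage 4 [52T→52T]: ω = 1728.5714×52/52 = 1728.5714 rpm, dir flips to +; running = +1728.5714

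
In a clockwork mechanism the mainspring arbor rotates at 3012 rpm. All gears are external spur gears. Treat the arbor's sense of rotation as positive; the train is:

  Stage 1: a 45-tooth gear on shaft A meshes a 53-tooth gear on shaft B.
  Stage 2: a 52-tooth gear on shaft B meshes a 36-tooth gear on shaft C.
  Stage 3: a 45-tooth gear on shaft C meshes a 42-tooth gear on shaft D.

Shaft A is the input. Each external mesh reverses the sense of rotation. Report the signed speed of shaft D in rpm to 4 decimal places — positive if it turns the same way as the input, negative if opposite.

Stage 1 [45T→53T]: ω = 3012.0000×45/53 = 2557.3585 rpm, dir flips to −; running = −2557.3585
Stage 2 [52T→36T]: ω = 2557.3585×52/36 = 3693.9623 rpm, dir flips to +; running = +3693.9623
Stage 3 [45T→42T]: ω = 3693.9623×45/42 = 3957.8167 rpm, dir flips to −; running = −3957.8167

-3957.8167 rpm (opposite to input, |ω| = 3957.8167 rpm)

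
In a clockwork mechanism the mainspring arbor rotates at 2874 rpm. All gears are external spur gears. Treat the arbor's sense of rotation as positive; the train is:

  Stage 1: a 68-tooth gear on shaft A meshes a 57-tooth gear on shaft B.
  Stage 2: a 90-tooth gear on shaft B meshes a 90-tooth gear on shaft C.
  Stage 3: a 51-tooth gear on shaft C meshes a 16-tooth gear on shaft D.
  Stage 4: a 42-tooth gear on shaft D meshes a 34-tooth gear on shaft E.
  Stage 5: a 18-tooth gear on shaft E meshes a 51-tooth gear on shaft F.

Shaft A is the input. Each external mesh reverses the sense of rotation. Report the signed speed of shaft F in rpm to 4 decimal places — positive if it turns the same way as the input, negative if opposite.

-4764.7895 rpm (opposite to input, |ω| = 4764.7895 rpm)

Stage 1 [68T→57T]: ω = 2874.0000×68/57 = 3428.6316 rpm, dir flips to −; running = −3428.6316
Stage 2 [90T→90T]: ω = 3428.6316×90/90 = 3428.6316 rpm, dir flips to +; running = +3428.6316
Stage 3 [51T→16T]: ω = 3428.6316×51/16 = 10928.7632 rpm, dir flips to −; running = −10928.7632
Stage 4 [42T→34T]: ω = 10928.7632×42/34 = 13500.2368 rpm, dir flips to +; running = +13500.2368
Stage 5 [18T→51T]: ω = 13500.2368×18/51 = 4764.7895 rpm, dir flips to −; running = −4764.7895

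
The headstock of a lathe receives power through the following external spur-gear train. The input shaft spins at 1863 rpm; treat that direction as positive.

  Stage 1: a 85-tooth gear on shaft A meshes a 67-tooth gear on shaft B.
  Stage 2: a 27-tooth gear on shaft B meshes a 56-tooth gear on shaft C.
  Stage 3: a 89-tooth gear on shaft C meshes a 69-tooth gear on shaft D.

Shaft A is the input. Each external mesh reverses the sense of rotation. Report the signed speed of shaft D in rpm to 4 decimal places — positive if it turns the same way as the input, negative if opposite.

Stage 1 [85T→67T]: ω = 1863.0000×85/67 = 2363.5075 rpm, dir flips to −; running = −2363.5075
Stage 2 [27T→56T]: ω = 2363.5075×27/56 = 1139.5482 rpm, dir flips to +; running = +1139.5482
Stage 3 [89T→69T]: ω = 1139.5482×89/69 = 1469.8521 rpm, dir flips to −; running = −1469.8521

-1469.8521 rpm (opposite to input, |ω| = 1469.8521 rpm)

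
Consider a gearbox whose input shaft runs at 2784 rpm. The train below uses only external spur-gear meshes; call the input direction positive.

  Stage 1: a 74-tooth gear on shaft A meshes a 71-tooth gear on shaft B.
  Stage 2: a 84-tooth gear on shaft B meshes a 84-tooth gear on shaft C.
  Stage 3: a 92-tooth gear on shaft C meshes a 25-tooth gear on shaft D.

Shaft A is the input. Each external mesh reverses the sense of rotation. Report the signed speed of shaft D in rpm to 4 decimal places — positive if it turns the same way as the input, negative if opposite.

-10678.0124 rpm (opposite to input, |ω| = 10678.0124 rpm)

Stage 1 [74T→71T]: ω = 2784.0000×74/71 = 2901.6338 rpm, dir flips to −; running = −2901.6338
Stage 2 [84T→84T]: ω = 2901.6338×84/84 = 2901.6338 rpm, dir flips to +; running = +2901.6338
Stage 3 [92T→25T]: ω = 2901.6338×92/25 = 10678.0124 rpm, dir flips to −; running = −10678.0124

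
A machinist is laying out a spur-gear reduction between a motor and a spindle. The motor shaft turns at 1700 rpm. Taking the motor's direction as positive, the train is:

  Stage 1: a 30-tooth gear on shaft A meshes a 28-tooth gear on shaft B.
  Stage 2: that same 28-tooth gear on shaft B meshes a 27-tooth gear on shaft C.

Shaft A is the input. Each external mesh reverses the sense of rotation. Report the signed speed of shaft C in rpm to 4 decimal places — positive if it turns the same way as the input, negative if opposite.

+1888.8889 rpm (same as input, |ω| = 1888.8889 rpm)

Stage 1 [30T→28T]: ω = 1700.0000×30/28 = 1821.4286 rpm, dir flips to −; running = −1821.4286
Stage 2 [28T→27T]: ω = 1821.4286×28/27 = 1888.8889 rpm, dir flips to +; running = +1888.8889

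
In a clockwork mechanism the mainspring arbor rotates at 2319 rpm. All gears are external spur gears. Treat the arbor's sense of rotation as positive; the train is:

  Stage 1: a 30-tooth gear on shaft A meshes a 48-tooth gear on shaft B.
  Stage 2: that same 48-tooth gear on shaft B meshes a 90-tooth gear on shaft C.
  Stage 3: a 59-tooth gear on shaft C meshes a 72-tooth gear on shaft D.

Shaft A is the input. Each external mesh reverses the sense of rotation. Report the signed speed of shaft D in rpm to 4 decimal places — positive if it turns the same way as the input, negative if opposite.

Stage 1 [30T→48T]: ω = 2319.0000×30/48 = 1449.3750 rpm, dir flips to −; running = −1449.3750
Stage 2 [48T→90T]: ω = 1449.3750×48/90 = 773.0000 rpm, dir flips to +; running = +773.0000
Stage 3 [59T→72T]: ω = 773.0000×59/72 = 633.4306 rpm, dir flips to −; running = −633.4306

-633.4306 rpm (opposite to input, |ω| = 633.4306 rpm)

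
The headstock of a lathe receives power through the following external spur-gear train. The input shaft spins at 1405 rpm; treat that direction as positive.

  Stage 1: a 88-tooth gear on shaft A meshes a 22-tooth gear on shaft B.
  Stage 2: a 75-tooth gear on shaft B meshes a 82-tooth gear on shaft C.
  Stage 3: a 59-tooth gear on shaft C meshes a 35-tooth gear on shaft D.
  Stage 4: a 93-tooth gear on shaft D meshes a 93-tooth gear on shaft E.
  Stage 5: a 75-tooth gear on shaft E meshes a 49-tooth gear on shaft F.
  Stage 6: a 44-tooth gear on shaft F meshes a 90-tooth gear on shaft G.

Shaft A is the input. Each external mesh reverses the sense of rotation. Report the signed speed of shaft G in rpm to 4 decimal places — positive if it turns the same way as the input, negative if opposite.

+6484.0006 rpm (same as input, |ω| = 6484.0006 rpm)

Stage 1 [88T→22T]: ω = 1405.0000×88/22 = 5620.0000 rpm, dir flips to −; running = −5620.0000
Stage 2 [75T→82T]: ω = 5620.0000×75/82 = 5140.2439 rpm, dir flips to +; running = +5140.2439
Stage 3 [59T→35T]: ω = 5140.2439×59/35 = 8664.9826 rpm, dir flips to −; running = −8664.9826
Stage 4 [93T→93T]: ω = 8664.9826×93/93 = 8664.9826 rpm, dir flips to +; running = +8664.9826
Stage 5 [75T→49T]: ω = 8664.9826×75/49 = 13262.7284 rpm, dir flips to −; running = −13262.7284
Stage 6 [44T→90T]: ω = 13262.7284×44/90 = 6484.0006 rpm, dir flips to +; running = +6484.0006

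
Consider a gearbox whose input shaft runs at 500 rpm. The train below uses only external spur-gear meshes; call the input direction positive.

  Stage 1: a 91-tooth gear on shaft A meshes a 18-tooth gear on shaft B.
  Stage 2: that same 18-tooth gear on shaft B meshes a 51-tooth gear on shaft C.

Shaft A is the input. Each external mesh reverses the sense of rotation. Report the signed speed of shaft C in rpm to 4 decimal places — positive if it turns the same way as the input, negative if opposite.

+892.1569 rpm (same as input, |ω| = 892.1569 rpm)

Stage 1 [91T→18T]: ω = 500.0000×91/18 = 2527.7778 rpm, dir flips to −; running = −2527.7778
Stage 2 [18T→51T]: ω = 2527.7778×18/51 = 892.1569 rpm, dir flips to +; running = +892.1569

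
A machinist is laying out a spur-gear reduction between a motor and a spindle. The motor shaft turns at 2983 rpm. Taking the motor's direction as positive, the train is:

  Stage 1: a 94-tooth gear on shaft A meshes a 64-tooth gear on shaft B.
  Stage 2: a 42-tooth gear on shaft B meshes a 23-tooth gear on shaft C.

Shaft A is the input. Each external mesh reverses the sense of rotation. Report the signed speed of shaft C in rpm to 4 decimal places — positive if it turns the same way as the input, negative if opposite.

Stage 1 [94T→64T]: ω = 2983.0000×94/64 = 4381.2812 rpm, dir flips to −; running = −4381.2812
Stage 2 [42T→23T]: ω = 4381.2812×42/23 = 8000.6005 rpm, dir flips to +; running = +8000.6005

+8000.6005 rpm (same as input, |ω| = 8000.6005 rpm)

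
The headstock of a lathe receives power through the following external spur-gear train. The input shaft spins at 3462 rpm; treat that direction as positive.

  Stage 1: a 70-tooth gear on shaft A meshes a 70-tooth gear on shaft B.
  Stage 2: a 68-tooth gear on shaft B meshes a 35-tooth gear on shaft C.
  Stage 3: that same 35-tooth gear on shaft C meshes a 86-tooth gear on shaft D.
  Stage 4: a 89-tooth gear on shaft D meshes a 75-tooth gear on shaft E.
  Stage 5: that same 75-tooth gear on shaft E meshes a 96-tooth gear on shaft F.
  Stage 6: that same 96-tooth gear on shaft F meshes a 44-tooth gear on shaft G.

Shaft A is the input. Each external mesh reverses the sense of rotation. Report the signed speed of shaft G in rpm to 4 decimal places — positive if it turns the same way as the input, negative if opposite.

Stage 1 [70T→70T]: ω = 3462.0000×70/70 = 3462.0000 rpm, dir flips to −; running = −3462.0000
Stage 2 [68T→35T]: ω = 3462.0000×68/35 = 6726.1714 rpm, dir flips to +; running = +6726.1714
Stage 3 [35T→86T]: ω = 6726.1714×35/86 = 2737.3953 rpm, dir flips to −; running = −2737.3953
Stage 4 [89T→75T]: ω = 2737.3953×89/75 = 3248.3758 rpm, dir flips to +; running = +3248.3758
Stage 5 [75T→96T]: ω = 3248.3758×75/96 = 2537.7936 rpm, dir flips to −; running = −2537.7936
Stage 6 [96T→44T]: ω = 2537.7936×96/44 = 5537.0042 rpm, dir flips to +; running = +5537.0042

+5537.0042 rpm (same as input, |ω| = 5537.0042 rpm)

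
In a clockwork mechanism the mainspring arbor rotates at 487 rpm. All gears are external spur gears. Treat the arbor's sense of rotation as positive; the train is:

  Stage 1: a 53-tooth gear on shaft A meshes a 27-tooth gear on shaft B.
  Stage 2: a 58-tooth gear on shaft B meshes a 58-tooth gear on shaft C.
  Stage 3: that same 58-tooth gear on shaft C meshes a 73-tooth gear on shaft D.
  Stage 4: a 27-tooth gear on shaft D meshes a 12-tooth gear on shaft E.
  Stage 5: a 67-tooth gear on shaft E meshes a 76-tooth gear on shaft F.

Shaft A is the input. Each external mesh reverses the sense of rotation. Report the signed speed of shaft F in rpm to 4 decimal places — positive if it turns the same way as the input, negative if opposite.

Stage 1 [53T→27T]: ω = 487.0000×53/27 = 955.9630 rpm, dir flips to −; running = −955.9630
Stage 2 [58T→58T]: ω = 955.9630×58/58 = 955.9630 rpm, dir flips to +; running = +955.9630
Stage 3 [58T→73T]: ω = 955.9630×58/73 = 759.5322 rpm, dir flips to −; running = −759.5322
Stage 4 [27T→12T]: ω = 759.5322×27/12 = 1708.9475 rpm, dir flips to +; running = +1708.9475
Stage 5 [67T→76T]: ω = 1708.9475×67/76 = 1506.5721 rpm, dir flips to −; running = −1506.5721

-1506.5721 rpm (opposite to input, |ω| = 1506.5721 rpm)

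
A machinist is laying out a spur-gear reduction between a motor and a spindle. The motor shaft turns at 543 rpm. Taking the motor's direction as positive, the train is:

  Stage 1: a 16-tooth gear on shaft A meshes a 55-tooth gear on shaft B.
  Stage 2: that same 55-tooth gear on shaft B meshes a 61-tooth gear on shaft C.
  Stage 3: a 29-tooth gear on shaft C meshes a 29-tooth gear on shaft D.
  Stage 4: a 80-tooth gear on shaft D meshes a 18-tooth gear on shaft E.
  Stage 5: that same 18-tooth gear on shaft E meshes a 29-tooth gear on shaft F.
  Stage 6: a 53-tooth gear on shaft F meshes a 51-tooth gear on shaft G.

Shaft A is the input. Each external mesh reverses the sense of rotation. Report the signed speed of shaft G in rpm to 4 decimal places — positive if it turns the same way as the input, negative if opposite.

Stage 1 [16T→55T]: ω = 543.0000×16/55 = 157.9636 rpm, dir flips to −; running = −157.9636
Stage 2 [55T→61T]: ω = 157.9636×55/61 = 142.4262 rpm, dir flips to +; running = +142.4262
Stage 3 [29T→29T]: ω = 142.4262×29/29 = 142.4262 rpm, dir flips to −; running = −142.4262
Stage 4 [80T→18T]: ω = 142.4262×80/18 = 633.0055 rpm, dir flips to +; running = +633.0055
Stage 5 [18T→29T]: ω = 633.0055×18/29 = 392.8999 rpm, dir flips to −; running = −392.8999
Stage 6 [53T→51T]: ω = 392.8999×53/51 = 408.3078 rpm, dir flips to +; running = +408.3078

+408.3078 rpm (same as input, |ω| = 408.3078 rpm)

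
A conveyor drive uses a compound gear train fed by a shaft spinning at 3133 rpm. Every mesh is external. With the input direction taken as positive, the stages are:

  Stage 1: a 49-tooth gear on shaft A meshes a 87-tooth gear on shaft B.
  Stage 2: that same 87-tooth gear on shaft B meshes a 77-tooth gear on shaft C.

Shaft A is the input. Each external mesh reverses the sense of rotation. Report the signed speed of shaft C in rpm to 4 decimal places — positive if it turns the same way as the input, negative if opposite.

+1993.7273 rpm (same as input, |ω| = 1993.7273 rpm)

Stage 1 [49T→87T]: ω = 3133.0000×49/87 = 1764.5632 rpm, dir flips to −; running = −1764.5632
Stage 2 [87T→77T]: ω = 1764.5632×87/77 = 1993.7273 rpm, dir flips to +; running = +1993.7273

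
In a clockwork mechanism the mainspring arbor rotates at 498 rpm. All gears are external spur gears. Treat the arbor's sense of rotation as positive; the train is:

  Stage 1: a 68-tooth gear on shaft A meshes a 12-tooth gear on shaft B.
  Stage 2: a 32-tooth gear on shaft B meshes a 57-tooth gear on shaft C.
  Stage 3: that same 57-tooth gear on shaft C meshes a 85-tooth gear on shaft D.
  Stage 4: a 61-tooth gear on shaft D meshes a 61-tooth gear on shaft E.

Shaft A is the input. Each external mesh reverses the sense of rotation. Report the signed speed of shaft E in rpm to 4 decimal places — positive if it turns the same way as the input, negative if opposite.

Stage 1 [68T→12T]: ω = 498.0000×68/12 = 2822.0000 rpm, dir flips to −; running = −2822.0000
Stage 2 [32T→57T]: ω = 2822.0000×32/57 = 1584.2807 rpm, dir flips to +; running = +1584.2807
Stage 3 [57T→85T]: ω = 1584.2807×57/85 = 1062.4000 rpm, dir flips to −; running = −1062.4000
Stage 4 [61T→61T]: ω = 1062.4000×61/61 = 1062.4000 rpm, dir flips to +; running = +1062.4000

+1062.4000 rpm (same as input, |ω| = 1062.4000 rpm)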